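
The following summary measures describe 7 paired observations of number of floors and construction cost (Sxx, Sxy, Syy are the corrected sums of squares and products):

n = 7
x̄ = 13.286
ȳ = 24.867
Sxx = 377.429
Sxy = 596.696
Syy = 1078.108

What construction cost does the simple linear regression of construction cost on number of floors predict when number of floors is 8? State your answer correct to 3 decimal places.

b = Sxy/Sxx = 596.696/377.429 = 1.580949
a = ȳ − b·x̄ = 24.867 − 1.580949·13.286 = 3.862512
ŷ(8) = a + b·8 = 3.862512 + 1.580949·8 = 16.510104

16.510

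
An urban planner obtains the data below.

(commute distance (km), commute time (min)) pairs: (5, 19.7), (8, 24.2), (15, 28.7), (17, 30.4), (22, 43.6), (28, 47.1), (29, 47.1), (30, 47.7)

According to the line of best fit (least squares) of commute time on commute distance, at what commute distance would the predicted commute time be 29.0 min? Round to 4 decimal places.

13.2383

n = 8, Σx = 154, Σy = 288.5, Σxy = 6314.3, Σx² = 3612
Sxx = Σx² − (Σx)²/n = 3612 − 2964.5 = 647.5
Sxy = Σxy − (Σx)(Σy)/n = 6314.3 − 5553.625 = 760.675
b = Sxy/Sxx = 760.675/647.5 = 1.174788
a = ȳ − b·x̄ = 36.0625 − 1.174788·19.25 = 13.447838
Set a + b·x = 29.0: x = (29.0 − 13.447838) / 1.174788 = 13.238275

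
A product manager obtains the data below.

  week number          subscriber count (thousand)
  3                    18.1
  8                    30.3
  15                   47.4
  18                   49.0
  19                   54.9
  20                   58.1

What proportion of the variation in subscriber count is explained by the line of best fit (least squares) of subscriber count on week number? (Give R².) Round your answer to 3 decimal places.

0.986

n = 6, Σx = 83, Σy = 257.8, Σxy = 4094.8, Σx² = 1383, Σy² = 12283.08
Sxx = Σx² − (Σx)²/n = 1383 − 1148.166667 = 234.833333
Sxy = Σxy − (Σx)(Σy)/n = 4094.8 − 3566.233333 = 528.566667
Syy = Σy² − (Σy)²/n = 12283.08 − 11076.806667 = 1206.273333
R² = Sxy²/(Sxx·Syy) = (528.566667)²/(234.833333·1206.273333) = 0.986266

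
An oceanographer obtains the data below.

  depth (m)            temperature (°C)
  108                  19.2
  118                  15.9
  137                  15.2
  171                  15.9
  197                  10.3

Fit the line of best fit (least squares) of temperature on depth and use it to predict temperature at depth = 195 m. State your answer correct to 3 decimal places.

11.737

n = 5, Σx = 731, Σy = 76.5, Σxy = 10780.2, Σx² = 112407
Sxx = Σx² − (Σx)²/n = 112407 − 106872.2 = 5534.8
Sxy = Σxy − (Σx)(Σy)/n = 10780.2 − 11184.3 = -404.1
b = Sxy/Sxx = -404.1/5534.8 = -0.073011
a = ȳ − b·x̄ = 15.3 − (-0.073011)·146.2 = 25.974174
ŷ(195) = a + b·195 = 25.974174 + (-0.073011)·195 = 11.737075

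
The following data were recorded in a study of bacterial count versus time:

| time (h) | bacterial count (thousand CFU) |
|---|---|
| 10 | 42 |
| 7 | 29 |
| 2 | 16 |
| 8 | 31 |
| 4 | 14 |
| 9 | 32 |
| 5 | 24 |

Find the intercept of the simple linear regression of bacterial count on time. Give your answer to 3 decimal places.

6.371

n = 7, Σx = 45, Σy = 188, Σxy = 1367, Σx² = 339
Sxx = Σx² − (Σx)²/n = 339 − 289.285714 = 49.714286
Sxy = Σxy − (Σx)(Σy)/n = 1367 − 1208.571429 = 158.428571
b = Sxy/Sxx = 158.428571/49.714286 = 3.186782
a = ȳ − b·x̄ = 26.857143 − 3.186782·6.428571 = 6.370690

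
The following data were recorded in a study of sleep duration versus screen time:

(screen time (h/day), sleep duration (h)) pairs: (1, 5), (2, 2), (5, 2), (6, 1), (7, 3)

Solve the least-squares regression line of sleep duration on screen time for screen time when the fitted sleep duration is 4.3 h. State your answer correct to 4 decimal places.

n = 5, Σx = 21, Σy = 13, Σxy = 46, Σx² = 115
Sxx = Σx² − (Σx)²/n = 115 − 88.2 = 26.8
Sxy = Σxy − (Σx)(Σy)/n = 46 − 54.6 = -8.6
b = Sxy/Sxx = -8.6/26.8 = -0.320896
a = ȳ − b·x̄ = 2.6 − (-0.320896)·4.2 = 3.947761
Set a + b·x = 4.3: x = (4.3 − 3.947761) / (-0.320896) = -1.097674

-1.0977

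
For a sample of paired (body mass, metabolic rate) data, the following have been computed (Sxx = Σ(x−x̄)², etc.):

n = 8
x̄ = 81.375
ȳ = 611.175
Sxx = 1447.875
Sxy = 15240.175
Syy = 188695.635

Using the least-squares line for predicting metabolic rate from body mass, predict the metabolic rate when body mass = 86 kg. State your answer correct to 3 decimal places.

659.857

b = Sxy/Sxx = 15240.175/1447.875 = 10.525891
a = ȳ − b·x̄ = 611.175 − 10.525891·81.375 = -245.369412
ŷ(86) = a + b·86 = -245.369412 + 10.525891·86 = 659.857248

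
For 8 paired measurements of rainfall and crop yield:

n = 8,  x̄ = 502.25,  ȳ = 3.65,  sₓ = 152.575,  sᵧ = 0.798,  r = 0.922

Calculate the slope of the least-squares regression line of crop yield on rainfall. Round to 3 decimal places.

b = r · sᵧ/sₓ = 0.922 · 0.798/152.575 = 0.004822

0.005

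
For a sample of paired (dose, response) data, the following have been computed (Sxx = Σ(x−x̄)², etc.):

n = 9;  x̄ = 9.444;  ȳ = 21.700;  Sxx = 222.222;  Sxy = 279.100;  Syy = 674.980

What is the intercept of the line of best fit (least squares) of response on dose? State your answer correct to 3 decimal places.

9.839

b = Sxy/Sxx = 279.1/222.222 = 1.255951
a = ȳ − b·x̄ = 21.7 − 1.255951·9.444 = 9.838796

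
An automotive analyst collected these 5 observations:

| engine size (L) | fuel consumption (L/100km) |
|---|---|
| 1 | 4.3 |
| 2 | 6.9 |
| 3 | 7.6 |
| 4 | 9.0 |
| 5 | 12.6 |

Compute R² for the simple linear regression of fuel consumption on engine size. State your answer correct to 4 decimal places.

n = 5, Σx = 15, Σy = 40.4, Σxy = 139.9, Σx² = 55, Σy² = 363.62
Sxx = Σx² − (Σx)²/n = 55 − 45 = 10
Sxy = Σxy − (Σx)(Σy)/n = 139.9 − 121.2 = 18.7
Syy = Σy² − (Σy)²/n = 363.62 − 326.432 = 37.188
R² = Sxy²/(Sxx·Syy) = (18.7)²/(10·37.188) = 0.940330

0.9403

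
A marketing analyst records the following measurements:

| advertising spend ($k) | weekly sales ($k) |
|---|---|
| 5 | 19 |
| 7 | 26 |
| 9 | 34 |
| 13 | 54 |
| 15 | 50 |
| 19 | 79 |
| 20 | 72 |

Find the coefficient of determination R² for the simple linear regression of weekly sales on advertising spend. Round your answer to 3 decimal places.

n = 7, Σx = 88, Σy = 334, Σxy = 4976, Σx² = 1310, Σy² = 19034
Sxx = Σx² − (Σx)²/n = 1310 − 1106.285714 = 203.714286
Sxy = Σxy − (Σx)(Σy)/n = 4976 − 4198.857143 = 777.142857
Syy = Σy² − (Σy)²/n = 19034 − 15936.571429 = 3097.428571
R² = Sxy²/(Sxx·Syy) = (777.142857)²/(203.714286·3097.428571) = 0.957148

0.957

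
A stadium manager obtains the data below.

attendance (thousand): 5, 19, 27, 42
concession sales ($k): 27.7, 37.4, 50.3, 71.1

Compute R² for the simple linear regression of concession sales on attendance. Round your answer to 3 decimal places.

n = 4, Σx = 93, Σy = 186.5, Σxy = 5193.4, Σx² = 2879, Σy² = 9751.35
Sxx = Σx² − (Σx)²/n = 2879 − 2162.25 = 716.75
Sxy = Σxy − (Σx)(Σy)/n = 5193.4 − 4336.125 = 857.275
Syy = Σy² − (Σy)²/n = 9751.35 − 8695.5625 = 1055.7875
R² = Sxy²/(Sxx·Syy) = (857.275)²/(716.75·1055.7875) = 0.971172

0.971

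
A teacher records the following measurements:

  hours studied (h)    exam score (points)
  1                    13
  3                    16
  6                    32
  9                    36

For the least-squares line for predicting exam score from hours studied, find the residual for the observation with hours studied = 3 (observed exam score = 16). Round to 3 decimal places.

n = 4, Σx = 19, Σy = 97, Σxy = 577, Σx² = 127
Sxx = Σx² − (Σx)²/n = 127 − 90.25 = 36.75
Sxy = Σxy − (Σx)(Σy)/n = 577 − 460.75 = 116.25
b = Sxy/Sxx = 116.25/36.75 = 3.163265
a = ȳ − b·x̄ = 24.25 − 3.163265·4.75 = 9.224490
ŷ(3) = 9.224490 + 3.163265·3 = 18.714286
residual = y − ŷ = 16 − 18.714286 = -2.714286

-2.714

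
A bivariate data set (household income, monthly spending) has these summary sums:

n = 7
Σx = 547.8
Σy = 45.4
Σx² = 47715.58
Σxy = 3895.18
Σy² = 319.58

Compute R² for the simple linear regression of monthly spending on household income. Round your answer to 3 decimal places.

0.962

Sxx = Σx² − (Σx)²/n = 47715.58 − 42869.262857 = 4846.317143
Sxy = Σxy − (Σx)(Σy)/n = 3895.18 − 3552.874286 = 342.305714
Syy = Σy² − (Σy)²/n = 319.58 − 294.451429 = 25.128571
R² = Sxy²/(Sxx·Syy) = (342.305714)²/(4846.317143·25.128571) = 0.962163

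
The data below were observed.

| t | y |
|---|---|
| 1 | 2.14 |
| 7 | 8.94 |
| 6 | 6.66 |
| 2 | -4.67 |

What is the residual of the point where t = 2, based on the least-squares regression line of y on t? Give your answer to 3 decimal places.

-4.625

n = 4, Σx = 16, Σy = 13.07, Σxy = 95.34, Σx² = 90
Sxx = Σx² − (Σx)²/n = 90 − 64 = 26
Sxy = Σxy − (Σx)(Σy)/n = 95.34 − 52.28 = 43.06
b = Sxy/Sxx = 43.06/26 = 1.656154
a = ȳ − b·x̄ = 3.2675 − 1.656154·4 = -3.357115
ŷ(2) = -3.357115 + 1.656154·2 = -0.044808
residual = y − ŷ = -4.67 − (-0.044808) = -4.625192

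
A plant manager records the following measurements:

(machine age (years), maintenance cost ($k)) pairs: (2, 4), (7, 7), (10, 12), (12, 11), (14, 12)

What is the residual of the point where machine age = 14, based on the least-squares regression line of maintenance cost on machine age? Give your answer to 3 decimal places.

-0.780

n = 5, Σx = 45, Σy = 46, Σxy = 477, Σx² = 493
Sxx = Σx² − (Σx)²/n = 493 − 405 = 88
Sxy = Σxy − (Σx)(Σy)/n = 477 − 414 = 63
b = Sxy/Sxx = 63/88 = 0.715909
a = ȳ − b·x̄ = 9.2 − 0.715909·9 = 2.756818
ŷ(14) = 2.756818 + 0.715909·14 = 12.779545
residual = y − ŷ = 12 − 12.779545 = -0.779545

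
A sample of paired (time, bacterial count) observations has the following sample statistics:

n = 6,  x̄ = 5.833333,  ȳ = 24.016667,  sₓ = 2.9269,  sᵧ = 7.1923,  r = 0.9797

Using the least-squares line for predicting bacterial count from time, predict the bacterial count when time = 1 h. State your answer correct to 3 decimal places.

12.381

b = r · sᵧ/sₓ = 0.9797 · 7.1923/2.9269 = 2.407426
a = ȳ − b·x̄ = 24.016667 − 2.407426·5.833333 = 9.973347
ŷ(1) = a + b·1 = 9.973347 + 2.407426·1 = 12.380774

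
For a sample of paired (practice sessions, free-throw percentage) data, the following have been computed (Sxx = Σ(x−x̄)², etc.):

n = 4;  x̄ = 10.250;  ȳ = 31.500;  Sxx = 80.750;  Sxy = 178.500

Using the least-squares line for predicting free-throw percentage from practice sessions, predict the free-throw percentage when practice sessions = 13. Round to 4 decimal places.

37.5789

b = Sxy/Sxx = 178.5/80.75 = 2.210526
a = ȳ − b·x̄ = 31.5 − 2.210526·10.25 = 8.842105
ŷ(13) = a + b·13 = 8.842105 + 2.210526·13 = 37.578947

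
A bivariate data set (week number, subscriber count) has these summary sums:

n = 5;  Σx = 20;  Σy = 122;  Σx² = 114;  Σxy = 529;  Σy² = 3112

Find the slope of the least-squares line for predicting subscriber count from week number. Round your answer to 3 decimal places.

1.206

Sxx = Σx² − (Σx)²/n = 114 − 80 = 34
Sxy = Σxy − (Σx)(Σy)/n = 529 − 488 = 41
b = Sxy/Sxx = 41/34 = 1.205882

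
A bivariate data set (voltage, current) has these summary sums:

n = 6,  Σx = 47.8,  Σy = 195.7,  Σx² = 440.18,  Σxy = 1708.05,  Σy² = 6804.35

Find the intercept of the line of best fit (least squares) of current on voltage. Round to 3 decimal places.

Sxx = Σx² − (Σx)²/n = 440.18 − 380.806667 = 59.373333
Sxy = Σxy − (Σx)(Σy)/n = 1708.05 − 1559.076667 = 148.973333
b = Sxy/Sxx = 148.973333/59.373333 = 2.509095
a = ȳ − b·x̄ = 32.616667 − 2.509095·7.966667 = 12.627543

12.628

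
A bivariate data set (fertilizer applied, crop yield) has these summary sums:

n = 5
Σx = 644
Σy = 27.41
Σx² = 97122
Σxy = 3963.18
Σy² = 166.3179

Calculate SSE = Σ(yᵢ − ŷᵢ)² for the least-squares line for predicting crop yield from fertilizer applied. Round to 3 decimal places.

2.843

Sxx = Σx² − (Σx)²/n = 97122 − 82947.2 = 14174.8
Sxy = Σxy − (Σx)(Σy)/n = 3963.18 − 3530.408 = 432.772
Syy = Σy² − (Σy)²/n = 166.3179 − 150.26162 = 16.05628
b = Sxy/Sxx = 432.772/14174.8 = 0.030531
SSE = Syy − b·Sxy = 16.05628 − 0.030531·432.772 = 2.843282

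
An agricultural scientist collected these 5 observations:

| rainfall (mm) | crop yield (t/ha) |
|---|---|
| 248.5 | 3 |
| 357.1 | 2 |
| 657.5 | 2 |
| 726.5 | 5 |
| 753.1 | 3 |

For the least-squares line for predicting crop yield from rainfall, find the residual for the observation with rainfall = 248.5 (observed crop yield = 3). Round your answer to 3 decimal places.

0.620

n = 5, Σx = 2742.7, Σy = 15, Σxy = 8666.5, Σx² = 1716540.77
Sxx = Σx² − (Σx)²/n = 1716540.77 − 1504480.658 = 212060.112
Sxy = Σxy − (Σx)(Σy)/n = 8666.5 − 8228.1 = 438.4
b = Sxy/Sxx = 438.4/212060.112 = 0.002067
a = ȳ − b·x̄ = 3 − 0.002067·548.54 = 1.865982
ŷ(248.5) = 1.865982 + 0.002067·248.5 = 2.379716
residual = y − ŷ = 3 − 2.379716 = 0.620284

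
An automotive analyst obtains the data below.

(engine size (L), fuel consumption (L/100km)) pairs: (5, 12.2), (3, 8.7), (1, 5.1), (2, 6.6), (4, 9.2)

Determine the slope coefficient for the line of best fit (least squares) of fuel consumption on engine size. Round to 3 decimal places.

1.680

n = 5, Σx = 15, Σy = 41.8, Σxy = 142.2, Σx² = 55
Sxx = Σx² − (Σx)²/n = 55 − 45 = 10
Sxy = Σxy − (Σx)(Σy)/n = 142.2 − 125.4 = 16.8
b = Sxy/Sxx = 16.8/10 = 1.68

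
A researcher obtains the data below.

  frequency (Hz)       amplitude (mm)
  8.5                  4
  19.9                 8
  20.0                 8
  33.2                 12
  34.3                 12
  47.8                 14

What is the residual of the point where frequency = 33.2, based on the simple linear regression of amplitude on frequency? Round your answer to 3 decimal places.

0.802

n = 6, Σx = 163.7, Σy = 58, Σxy = 1832.4, Σx² = 5431.83
Sxx = Σx² − (Σx)²/n = 5431.83 − 4466.281667 = 965.548333
Sxy = Σxy − (Σx)(Σy)/n = 1832.4 − 1582.433333 = 249.966667
b = Sxy/Sxx = 249.966667/965.548333 = 0.258886
a = ȳ − b·x̄ = 9.666667 − 0.258886·27.283333 = 2.603402
ŷ(33.2) = 2.603402 + 0.258886·33.2 = 11.198407
residual = y − ŷ = 12 − 11.198407 = 0.801593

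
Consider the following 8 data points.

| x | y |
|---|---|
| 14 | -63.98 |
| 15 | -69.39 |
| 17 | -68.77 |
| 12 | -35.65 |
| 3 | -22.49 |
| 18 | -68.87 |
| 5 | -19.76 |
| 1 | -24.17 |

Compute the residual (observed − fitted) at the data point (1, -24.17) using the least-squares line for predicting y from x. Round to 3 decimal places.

n = 8, Σx = 85, Σy = -373.08, Σxy = -4963.56, Σx² = 1213
Sxx = Σx² − (Σx)²/n = 1213 − 903.125 = 309.875
Sxy = Σxy − (Σx)(Σy)/n = -4963.56 − (-3963.975) = -999.585
b = Sxy/Sxx = -999.585/309.875 = -3.225768
a = ȳ − b·x̄ = -46.635 − (-3.225768)·10.625 = -12.361210
ŷ(1) = -12.361210 + (-3.225768)·1 = -15.586979
residual = y − ŷ = -24.17 − (-15.586979) = -8.583021

-8.583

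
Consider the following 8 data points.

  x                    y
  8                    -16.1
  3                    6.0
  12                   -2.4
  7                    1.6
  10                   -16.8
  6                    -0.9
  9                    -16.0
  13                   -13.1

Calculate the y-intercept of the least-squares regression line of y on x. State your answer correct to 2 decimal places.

7.22

n = 8, Σx = 68, Σy = -57.7, Σxy = -616.1, Σx² = 652
Sxx = Σx² − (Σx)²/n = 652 − 578 = 74
Sxy = Σxy − (Σx)(Σy)/n = -616.1 − (-490.45) = -125.65
b = Sxy/Sxx = -125.65/74 = -1.697973
a = ȳ − b·x̄ = -7.2125 − (-1.697973)·8.5 = 7.220270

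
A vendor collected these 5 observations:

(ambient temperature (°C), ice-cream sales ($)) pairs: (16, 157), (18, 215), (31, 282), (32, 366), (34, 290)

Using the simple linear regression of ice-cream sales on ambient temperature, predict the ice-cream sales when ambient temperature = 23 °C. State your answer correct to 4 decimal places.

235.6953

n = 5, Σx = 131, Σy = 1310, Σxy = 36696, Σx² = 3721
Sxx = Σx² − (Σx)²/n = 3721 − 3432.2 = 288.8
Sxy = Σxy − (Σx)(Σy)/n = 36696 − 34322 = 2374
b = Sxy/Sxx = 2374/288.8 = 8.220222
a = ȳ − b·x̄ = 262 − 8.220222·26.2 = 46.630194
ŷ(23) = a + b·23 = 46.630194 + 8.220222·23 = 235.695291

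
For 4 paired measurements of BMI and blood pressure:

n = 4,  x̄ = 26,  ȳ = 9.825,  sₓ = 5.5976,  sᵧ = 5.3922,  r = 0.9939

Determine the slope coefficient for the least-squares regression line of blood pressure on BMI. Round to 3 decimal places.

0.957

b = r · sᵧ/sₓ = 0.9939 · 5.3922/5.5976 = 0.957430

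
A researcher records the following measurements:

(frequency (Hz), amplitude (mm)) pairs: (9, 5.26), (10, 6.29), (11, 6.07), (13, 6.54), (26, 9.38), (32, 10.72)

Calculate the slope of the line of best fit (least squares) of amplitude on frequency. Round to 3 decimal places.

0.221

n = 6, Σx = 101, Σy = 44.26, Σxy = 848.95, Σx² = 2171
Sxx = Σx² − (Σx)²/n = 2171 − 1700.166667 = 470.833333
Sxy = Σxy − (Σx)(Σy)/n = 848.95 − 745.043333 = 103.906667
b = Sxy/Sxx = 103.906667/470.833333 = 0.220687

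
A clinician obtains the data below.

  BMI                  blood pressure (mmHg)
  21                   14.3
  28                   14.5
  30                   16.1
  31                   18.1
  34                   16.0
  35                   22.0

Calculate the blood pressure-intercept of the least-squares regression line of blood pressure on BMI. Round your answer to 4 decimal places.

n = 6, Σx = 179, Σy = 101, Σxy = 3064.4, Σx² = 5467
Sxx = Σx² − (Σx)²/n = 5467 − 5340.166667 = 126.833333
Sxy = Σxy − (Σx)(Σy)/n = 3064.4 − 3013.166667 = 51.233333
b = Sxy/Sxx = 51.233333/126.833333 = 0.403942
a = ȳ − b·x̄ = 16.833333 − 0.403942·29.833333 = 4.782392

4.7824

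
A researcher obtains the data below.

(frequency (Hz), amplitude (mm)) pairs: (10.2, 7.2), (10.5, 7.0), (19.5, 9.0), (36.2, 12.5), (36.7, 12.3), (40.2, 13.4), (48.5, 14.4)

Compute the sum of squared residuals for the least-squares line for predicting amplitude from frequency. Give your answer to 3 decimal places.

n = 7, Σx = 201.8, Σy = 75.8, Σxy = 2463.43, Σx² = 7220.16, Σy² = 876.3
Sxx = Σx² − (Σx)²/n = 7220.16 − 5817.605714 = 1402.554286
Sxy = Σxy − (Σx)(Σy)/n = 2463.43 − 2185.205714 = 278.224286
Syy = Σy² − (Σy)²/n = 876.3 − 820.805714 = 55.494286
b = Sxy/Sxx = 278.224286/1402.554286 = 0.198370
SSE = Syy − b·Sxy = 55.494286 − 0.198370·278.224286 = 0.303015

0.303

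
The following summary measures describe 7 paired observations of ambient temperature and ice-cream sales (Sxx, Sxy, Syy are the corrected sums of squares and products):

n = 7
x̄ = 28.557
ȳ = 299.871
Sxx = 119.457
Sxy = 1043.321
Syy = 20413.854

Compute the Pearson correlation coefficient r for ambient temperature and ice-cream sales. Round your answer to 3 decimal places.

0.668

r = Sxy/√(Sxx·Syy) = 1043.321/√(2438577.757278) = 1043.321/1561.594620 = 0.668113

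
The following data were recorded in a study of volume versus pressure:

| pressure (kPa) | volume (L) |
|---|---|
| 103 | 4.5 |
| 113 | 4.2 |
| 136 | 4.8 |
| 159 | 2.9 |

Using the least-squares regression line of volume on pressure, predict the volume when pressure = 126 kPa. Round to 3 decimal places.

4.140

n = 4, Σx = 511, Σy = 16.4, Σxy = 2052, Σx² = 67155
Sxx = Σx² − (Σx)²/n = 67155 − 65280.25 = 1874.75
Sxy = Σxy − (Σx)(Σy)/n = 2052 − 2095.1 = -43.1
b = Sxy/Sxx = -43.1/1874.75 = -0.022990
a = ȳ − b·x̄ = 4.1 − (-0.022990)·127.75 = 7.036938
ŷ(126) = a + b·126 = 7.036938 + (-0.022990)·126 = 4.140232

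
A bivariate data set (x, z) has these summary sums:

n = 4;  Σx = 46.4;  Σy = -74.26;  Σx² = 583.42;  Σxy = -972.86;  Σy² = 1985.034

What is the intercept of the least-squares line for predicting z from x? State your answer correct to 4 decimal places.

10.0483

Sxx = Σx² − (Σx)²/n = 583.42 − 538.24 = 45.18
Sxy = Σxy − (Σx)(Σy)/n = -972.86 − (-861.416) = -111.444
b = Sxy/Sxx = -111.444/45.18 = -2.466667
a = ȳ − b·x̄ = -18.565 − (-2.466667)·11.6 = 10.048333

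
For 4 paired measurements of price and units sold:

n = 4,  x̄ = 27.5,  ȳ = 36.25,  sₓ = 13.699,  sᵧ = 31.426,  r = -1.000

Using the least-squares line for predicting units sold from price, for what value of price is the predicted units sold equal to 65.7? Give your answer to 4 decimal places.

14.6624

b = r · sᵧ/sₓ = -1 · 31.426/13.699 = -2.294036
a = ȳ − b·x̄ = 36.25 − (-2.294036)·27.5 = 99.335992
Set a + b·x = 65.7: x = (65.7 − 99.335992) / (-2.294036) = 14.662364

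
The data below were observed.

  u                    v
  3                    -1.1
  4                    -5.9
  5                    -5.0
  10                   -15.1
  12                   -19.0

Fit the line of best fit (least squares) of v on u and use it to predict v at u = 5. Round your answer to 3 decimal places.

-5.854

n = 5, Σx = 34, Σy = -46.1, Σxy = -430.9, Σx² = 294
Sxx = Σx² − (Σx)²/n = 294 − 231.2 = 62.8
Sxy = Σxy − (Σx)(Σy)/n = -430.9 − (-313.48) = -117.42
b = Sxy/Sxx = -117.42/62.8 = -1.869745
a = ȳ − b·x̄ = -9.22 − (-1.869745)·6.8 = 3.494268
ŷ(5) = a + b·5 = 3.494268 + (-1.869745)·5 = -5.854459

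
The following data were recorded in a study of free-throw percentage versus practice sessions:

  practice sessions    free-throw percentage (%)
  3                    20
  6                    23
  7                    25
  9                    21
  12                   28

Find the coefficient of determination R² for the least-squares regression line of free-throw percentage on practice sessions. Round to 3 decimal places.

n = 5, Σx = 37, Σy = 117, Σxy = 898, Σx² = 319, Σy² = 2779
Sxx = Σx² − (Σx)²/n = 319 − 273.8 = 45.2
Sxy = Σxy − (Σx)(Σy)/n = 898 − 865.8 = 32.2
Syy = Σy² − (Σy)²/n = 2779 − 2737.8 = 41.2
R² = Sxy²/(Sxx·Syy) = (32.2)²/(45.2·41.2) = 0.556770

0.557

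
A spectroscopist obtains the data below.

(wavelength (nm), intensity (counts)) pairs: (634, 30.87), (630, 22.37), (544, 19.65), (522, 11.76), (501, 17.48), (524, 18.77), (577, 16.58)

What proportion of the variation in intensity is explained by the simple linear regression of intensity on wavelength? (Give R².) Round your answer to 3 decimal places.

0.566

n = 7, Σx = 3932, Σy = 137.48, Σxy = 78652.62, Σx² = 2225782, Σy² = 2910.5536
Sxx = Σx² − (Σx)²/n = 2225782 − 2208660.571429 = 17121.428571
Sxy = Σxy − (Σx)(Σy)/n = 78652.62 − 77224.48 = 1428.14
Syy = Σy² − (Σy)²/n = 2910.5536 − 2700.1072 = 210.4464
R² = Sxy²/(Sxx·Syy) = (1428.14)²/(17121.428571·210.4464) = 0.566057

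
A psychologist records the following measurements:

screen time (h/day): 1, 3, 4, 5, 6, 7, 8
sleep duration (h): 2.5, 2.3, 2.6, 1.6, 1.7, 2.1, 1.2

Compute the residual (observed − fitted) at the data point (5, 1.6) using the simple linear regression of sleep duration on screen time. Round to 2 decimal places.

n = 7, Σx = 34, Σy = 14, Σxy = 62.3, Σx² = 200
Sxx = Σx² − (Σx)²/n = 200 − 165.142857 = 34.857143
Sxy = Σxy − (Σx)(Σy)/n = 62.3 − 68 = -5.7
b = Sxy/Sxx = -5.7/34.857143 = -0.163525
a = ȳ − b·x̄ = 2 − (-0.163525)·4.857143 = 2.794262
ŷ(5) = 2.794262 + (-0.163525)·5 = 1.976639
residual = y − ŷ = 1.6 − 1.976639 = -0.376639

-0.38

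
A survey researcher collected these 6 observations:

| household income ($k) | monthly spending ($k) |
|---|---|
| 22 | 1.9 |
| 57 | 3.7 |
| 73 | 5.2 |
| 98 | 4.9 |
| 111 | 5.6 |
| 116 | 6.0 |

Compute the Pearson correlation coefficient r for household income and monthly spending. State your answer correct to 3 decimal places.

n = 6, Σx = 477, Σy = 27.3, Σxy = 2430.1, Σx² = 44443, Σy² = 135.71
Sxx = Σx² − (Σx)²/n = 44443 − 37921.5 = 6521.5
Sxy = Σxy − (Σx)(Σy)/n = 2430.1 − 2170.35 = 259.75
Syy = Σy² − (Σy)²/n = 135.71 − 124.215 = 11.495
r = Sxy/√(Sxx·Syy) = 259.75/√(74964.6425) = 259.75/273.796717 = 0.948697

0.949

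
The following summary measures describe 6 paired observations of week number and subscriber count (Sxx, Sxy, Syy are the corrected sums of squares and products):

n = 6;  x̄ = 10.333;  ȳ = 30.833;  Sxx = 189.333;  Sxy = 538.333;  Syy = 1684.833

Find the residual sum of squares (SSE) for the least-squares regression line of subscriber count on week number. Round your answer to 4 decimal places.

b = Sxy/Sxx = 538.333/189.333 = 2.843313
SSE = Syy − b·Sxy = 1684.833 − 2.843313·538.333 = 154.183727

154.1837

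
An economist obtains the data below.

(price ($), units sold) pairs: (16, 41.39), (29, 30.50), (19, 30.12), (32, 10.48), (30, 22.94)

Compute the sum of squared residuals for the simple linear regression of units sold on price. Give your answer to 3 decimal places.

n = 5, Σx = 126, Σy = 135.43, Σxy = 3142.58, Σx² = 3382, Σy² = 4186.6705
Sxx = Σx² − (Σx)²/n = 3382 − 3175.2 = 206.8
Sxy = Σxy − (Σx)(Σy)/n = 3142.58 − 3412.836 = -270.256
Syy = Σy² − (Σy)²/n = 4186.6705 − 3668.25698 = 518.41352
b = Sxy/Sxx = -270.256/206.8 = -1.306847
SSE = Syy − b·Sxy = 518.41352 − (-1.306847)·(-270.256) = 165.230224

165.230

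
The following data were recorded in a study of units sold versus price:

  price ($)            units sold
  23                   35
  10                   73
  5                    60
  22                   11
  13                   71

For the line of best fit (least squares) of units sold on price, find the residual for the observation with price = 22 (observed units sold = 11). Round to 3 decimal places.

-19.058

n = 5, Σx = 73, Σy = 250, Σxy = 3000, Σx² = 1307
Sxx = Σx² − (Σx)²/n = 1307 − 1065.8 = 241.2
Sxy = Σxy − (Σx)(Σy)/n = 3000 − 3650 = -650
b = Sxy/Sxx = -650/241.2 = -2.694859
a = ȳ − b·x̄ = 50 − (-2.694859)·14.6 = 89.344942
ŷ(22) = 89.344942 + (-2.694859)·22 = 30.058043
residual = y − ŷ = 11 − 30.058043 = -19.058043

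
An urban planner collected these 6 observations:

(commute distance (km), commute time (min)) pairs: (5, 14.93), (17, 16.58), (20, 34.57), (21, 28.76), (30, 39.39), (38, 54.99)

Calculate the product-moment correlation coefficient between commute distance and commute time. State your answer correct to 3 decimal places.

n = 6, Σx = 131, Σy = 189.22, Σxy = 4923.19, Σx² = 3499, Σy² = 7095.496
Sxx = Σx² − (Σx)²/n = 3499 − 2860.166667 = 638.833333
Sxy = Σxy − (Σx)(Σy)/n = 4923.19 − 4131.303333 = 791.886667
Syy = Σy² − (Σy)²/n = 7095.496 − 5967.368067 = 1128.127933
r = Sxy/√(Sxx·Syy) = 791.886667/√(720685.728078) = 791.886667/848.932110 = 0.932803

0.933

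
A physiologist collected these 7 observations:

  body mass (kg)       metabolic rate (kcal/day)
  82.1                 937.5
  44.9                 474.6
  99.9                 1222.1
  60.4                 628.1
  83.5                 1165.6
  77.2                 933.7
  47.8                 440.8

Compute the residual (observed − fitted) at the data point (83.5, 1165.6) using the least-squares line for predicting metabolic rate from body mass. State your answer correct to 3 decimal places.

n = 7, Σx = 495.8, Σy = 5802.4, Σxy = 448782.8, Σx² = 37601.52
Sxx = Σx² − (Σx)²/n = 37601.52 − 35116.805714 = 2484.714286
Sxy = Σxy − (Σx)(Σy)/n = 448782.8 − 410975.702857 = 37807.097143
b = Sxy/Sxx = 37807.097143/2484.714286 = 15.215873
a = ȳ − b·x̄ = 828.914286 − 15.215873·70.828571 = -248.804266
ŷ(83.5) = -248.804266 + 15.215873·83.5 = 1021.721134
residual = y − ŷ = 1165.6 − 1021.721134 = 143.878866

143.879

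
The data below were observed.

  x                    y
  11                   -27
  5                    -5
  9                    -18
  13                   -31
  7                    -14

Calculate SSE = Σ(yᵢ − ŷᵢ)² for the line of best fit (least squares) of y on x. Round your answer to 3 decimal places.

n = 5, Σx = 45, Σy = -95, Σxy = -985, Σx² = 445, Σy² = 2235
Sxx = Σx² − (Σx)²/n = 445 − 405 = 40
Sxy = Σxy − (Σx)(Σy)/n = -985 − (-855) = -130
Syy = Σy² − (Σy)²/n = 2235 − 1805 = 430
b = Sxy/Sxx = -130/40 = -3.25
SSE = Syy − b·Sxy = 430 − (-3.25)·(-130) = 7.5

7.500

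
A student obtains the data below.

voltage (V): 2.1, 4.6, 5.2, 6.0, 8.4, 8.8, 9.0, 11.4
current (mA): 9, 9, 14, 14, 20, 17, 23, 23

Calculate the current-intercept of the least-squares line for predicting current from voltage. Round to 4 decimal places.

n = 8, Σx = 55.5, Σy = 129, Σxy = 1003.9, Σx² = 447.57
Sxx = Σx² − (Σx)²/n = 447.57 − 385.03125 = 62.53875
Sxy = Σxy − (Σx)(Σy)/n = 1003.9 − 894.9375 = 108.9625
b = Sxy/Sxx = 108.9625/62.53875 = 1.742320
a = ȳ − b·x̄ = 16.125 − 1.742320·6.9375 = 4.037657

4.0377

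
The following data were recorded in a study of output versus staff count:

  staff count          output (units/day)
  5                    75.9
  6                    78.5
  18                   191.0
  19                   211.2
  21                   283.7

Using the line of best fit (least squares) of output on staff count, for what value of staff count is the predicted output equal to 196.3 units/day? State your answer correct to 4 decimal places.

16.2901

n = 5, Σx = 69, Σy = 840.3, Σxy = 14259, Σx² = 1187
Sxx = Σx² − (Σx)²/n = 1187 − 952.2 = 234.8
Sxy = Σxy − (Σx)(Σy)/n = 14259 − 11596.14 = 2662.86
b = Sxy/Sxx = 2662.86/234.8 = 11.340971
a = ȳ − b·x̄ = 168.06 − 11.340971·13.8 = 11.554600
Set a + b·x = 196.3: x = (196.3 − 11.554600) / 11.340971 = 16.290087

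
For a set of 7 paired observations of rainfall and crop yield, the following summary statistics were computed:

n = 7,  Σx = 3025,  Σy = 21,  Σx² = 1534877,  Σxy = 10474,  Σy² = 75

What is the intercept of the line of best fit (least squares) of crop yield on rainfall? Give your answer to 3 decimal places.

Sxx = Σx² − (Σx)²/n = 1534877 − 1307232.142857 = 227644.857143
Sxy = Σxy − (Σx)(Σy)/n = 10474 − 9075 = 1399
b = Sxy/Sxx = 1399/227644.857143 = 0.006146
a = ȳ − b·x̄ = 3 − 0.006146·432.142857 = 0.344250

0.344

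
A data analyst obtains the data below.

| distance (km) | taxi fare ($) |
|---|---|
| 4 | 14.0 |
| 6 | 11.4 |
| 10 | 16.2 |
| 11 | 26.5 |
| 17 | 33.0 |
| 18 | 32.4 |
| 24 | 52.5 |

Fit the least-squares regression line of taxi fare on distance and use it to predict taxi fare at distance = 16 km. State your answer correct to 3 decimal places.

32.661

n = 7, Σx = 90, Σy = 186, Σxy = 2982.1, Σx² = 1462
Sxx = Σx² − (Σx)²/n = 1462 − 1157.142857 = 304.857143
Sxy = Σxy − (Σx)(Σy)/n = 2982.1 − 2391.428571 = 590.671429
b = Sxy/Sxx = 590.671429/304.857143 = 1.937535
a = ȳ − b·x̄ = 26.571429 − 1.937535·12.857143 = 1.660262
ŷ(16) = a + b·16 = 1.660262 + 1.937535·16 = 32.660825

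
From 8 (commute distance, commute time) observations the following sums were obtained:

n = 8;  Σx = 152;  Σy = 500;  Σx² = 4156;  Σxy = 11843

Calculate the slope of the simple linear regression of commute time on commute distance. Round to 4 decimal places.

Sxx = Σx² − (Σx)²/n = 4156 − 2888 = 1268
Sxy = Σxy − (Σx)(Σy)/n = 11843 − 9500 = 2343
b = Sxy/Sxx = 2343/1268 = 1.847792

1.8478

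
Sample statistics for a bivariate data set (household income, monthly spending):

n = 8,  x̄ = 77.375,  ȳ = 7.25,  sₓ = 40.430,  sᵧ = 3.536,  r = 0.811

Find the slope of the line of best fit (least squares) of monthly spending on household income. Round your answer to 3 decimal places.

0.071

b = r · sᵧ/sₓ = 0.811 · 3.536/40.43 = 0.070930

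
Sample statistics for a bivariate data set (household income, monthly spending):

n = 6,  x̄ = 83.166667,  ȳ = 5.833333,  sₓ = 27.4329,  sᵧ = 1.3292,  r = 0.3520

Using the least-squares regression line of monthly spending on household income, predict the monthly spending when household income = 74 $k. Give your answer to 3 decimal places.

b = r · sᵧ/sₓ = 0.352 · 1.3292/27.4329 = 0.017055
a = ȳ − b·x̄ = 5.833333 − 0.017055·83.166667 = 4.414894
ŷ(74) = a + b·74 = 4.414894 + 0.017055·74 = 5.676992

5.677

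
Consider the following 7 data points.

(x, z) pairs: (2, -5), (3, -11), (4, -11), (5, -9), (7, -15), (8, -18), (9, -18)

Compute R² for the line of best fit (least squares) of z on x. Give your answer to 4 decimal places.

n = 7, Σx = 38, Σy = -87, Σxy = -543, Σx² = 248, Σy² = 1221
Sxx = Σx² − (Σx)²/n = 248 − 206.285714 = 41.714286
Sxy = Σxy − (Σx)(Σy)/n = -543 − (-472.285714) = -70.714286
Syy = Σy² − (Σy)²/n = 1221 − 1081.285714 = 139.714286
R² = Sxy²/(Sxx·Syy) = (-70.714286)²/(41.714286·139.714286) = 0.858003

0.8580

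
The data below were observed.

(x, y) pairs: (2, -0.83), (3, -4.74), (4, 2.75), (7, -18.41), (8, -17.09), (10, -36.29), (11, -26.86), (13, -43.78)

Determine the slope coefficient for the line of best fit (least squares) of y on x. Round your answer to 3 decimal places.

n = 8, Σx = 58, Σy = -145.25, Σxy = -1497.97, Σx² = 532
Sxx = Σx² − (Σx)²/n = 532 − 420.5 = 111.5
Sxy = Σxy − (Σx)(Σy)/n = -1497.97 − (-1053.0625) = -444.9075
b = Sxy/Sxx = -444.9075/111.5 = -3.990202

-3.990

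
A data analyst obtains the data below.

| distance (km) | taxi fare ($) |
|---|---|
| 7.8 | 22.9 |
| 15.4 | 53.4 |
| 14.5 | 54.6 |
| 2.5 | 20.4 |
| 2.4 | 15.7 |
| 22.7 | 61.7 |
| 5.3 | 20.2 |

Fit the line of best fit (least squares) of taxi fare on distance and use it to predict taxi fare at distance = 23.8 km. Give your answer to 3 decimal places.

69.831

n = 7, Σx = 70.6, Σy = 248.9, Σxy = 3389.01, Σx² = 1063.64
Sxx = Σx² − (Σx)²/n = 1063.64 − 712.051429 = 351.588571
Sxy = Σxy − (Σx)(Σy)/n = 3389.01 − 2510.334286 = 878.675714
b = Sxy/Sxx = 878.675714/351.588571 = 2.499159
a = ȳ − b·x̄ = 35.557143 − 2.499159·10.085714 = 10.351340
ŷ(23.8) = a + b·23.8 = 10.351340 + 2.499159·23.8 = 69.831322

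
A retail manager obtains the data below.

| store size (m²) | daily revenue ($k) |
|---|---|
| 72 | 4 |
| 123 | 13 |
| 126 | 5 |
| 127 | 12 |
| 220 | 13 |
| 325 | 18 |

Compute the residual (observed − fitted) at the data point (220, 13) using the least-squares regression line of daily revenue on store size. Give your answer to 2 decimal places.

n = 6, Σx = 993, Σy = 65, Σxy = 12751, Σx² = 206343
Sxx = Σx² − (Σx)²/n = 206343 − 164341.5 = 42001.5
Sxy = Σxy − (Σx)(Σy)/n = 12751 − 10757.5 = 1993.5
b = Sxy/Sxx = 1993.5/42001.5 = 0.047463
a = ȳ − b·x̄ = 10.833333 − 0.047463·165.5 = 2.978275
ŷ(220) = 2.978275 + 0.047463·220 = 13.420045
residual = y − ŷ = 13 − 13.420045 = -0.420045

-0.42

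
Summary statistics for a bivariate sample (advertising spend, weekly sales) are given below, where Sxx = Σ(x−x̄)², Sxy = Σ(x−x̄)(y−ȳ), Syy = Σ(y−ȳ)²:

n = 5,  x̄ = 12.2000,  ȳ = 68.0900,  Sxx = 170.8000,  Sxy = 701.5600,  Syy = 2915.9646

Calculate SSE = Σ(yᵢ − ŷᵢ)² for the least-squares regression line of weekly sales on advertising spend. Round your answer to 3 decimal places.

b = Sxy/Sxx = 701.56/170.8 = 4.107494
SSE = Syy − b·Sxy = 2915.9646 − 4.107494·701.56 = 34.311007

34.311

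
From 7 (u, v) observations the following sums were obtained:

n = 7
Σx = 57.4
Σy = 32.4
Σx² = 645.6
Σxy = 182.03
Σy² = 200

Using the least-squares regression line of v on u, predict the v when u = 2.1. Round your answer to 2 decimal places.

Sxx = Σx² − (Σx)²/n = 645.6 − 470.68 = 174.92
Sxy = Σxy − (Σx)(Σy)/n = 182.03 − 265.68 = -83.65
b = Sxy/Sxx = -83.65/174.92 = -0.478219
a = ȳ − b·x̄ = 4.628571 − (-0.478219)·8.2 = 8.549964
ŷ(2.1) = a + b·2.1 = 8.549964 + (-0.478219)·2.1 = 7.545705

7.55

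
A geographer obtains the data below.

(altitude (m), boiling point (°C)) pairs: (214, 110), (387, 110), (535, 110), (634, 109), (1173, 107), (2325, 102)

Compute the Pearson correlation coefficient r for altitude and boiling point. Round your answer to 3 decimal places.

-0.991

n = 6, Σx = 5268, Σy = 648, Σxy = 556727, Σx² = 7665300, Σy² = 70034
Sxx = Σx² − (Σx)²/n = 7665300 − 4625304 = 3039996
Sxy = Σxy − (Σx)(Σy)/n = 556727 − 568944 = -12217
Syy = Σy² − (Σy)²/n = 70034 − 69984 = 50
r = Sxy/√(Sxx·Syy) = -12217/√(151999800) = -12217/12328.819895 = -0.990930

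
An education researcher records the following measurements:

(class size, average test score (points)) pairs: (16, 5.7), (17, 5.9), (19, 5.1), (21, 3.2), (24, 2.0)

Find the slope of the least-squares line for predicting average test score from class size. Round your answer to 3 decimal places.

-0.516

n = 5, Σx = 97, Σy = 21.9, Σxy = 403.6, Σx² = 1923
Sxx = Σx² − (Σx)²/n = 1923 − 1881.8 = 41.2
Sxy = Σxy − (Σx)(Σy)/n = 403.6 − 424.86 = -21.26
b = Sxy/Sxx = -21.26/41.2 = -0.516019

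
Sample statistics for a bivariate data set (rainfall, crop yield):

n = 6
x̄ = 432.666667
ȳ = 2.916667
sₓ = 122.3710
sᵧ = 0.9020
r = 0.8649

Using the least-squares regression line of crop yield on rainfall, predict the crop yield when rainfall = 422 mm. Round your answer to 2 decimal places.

2.85

b = r · sᵧ/sₓ = 0.8649 · 0.902/122.371 = 0.006375
a = ȳ − b·x̄ = 2.916667 − 0.006375·432.666667 = 0.158330
ŷ(422) = a + b·422 = 0.158330 + 0.006375·422 = 2.848665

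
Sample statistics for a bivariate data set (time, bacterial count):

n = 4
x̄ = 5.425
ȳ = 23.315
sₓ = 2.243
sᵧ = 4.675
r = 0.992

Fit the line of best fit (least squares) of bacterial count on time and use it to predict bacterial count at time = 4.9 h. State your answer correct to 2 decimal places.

22.23

b = r · sᵧ/sₓ = 0.992 · 4.675/2.243 = 2.067588
a = ȳ − b·x̄ = 23.315 − 2.067588·5.425 = 12.098335
ŷ(4.9) = a + b·4.9 = 12.098335 + 2.067588·4.9 = 22.229516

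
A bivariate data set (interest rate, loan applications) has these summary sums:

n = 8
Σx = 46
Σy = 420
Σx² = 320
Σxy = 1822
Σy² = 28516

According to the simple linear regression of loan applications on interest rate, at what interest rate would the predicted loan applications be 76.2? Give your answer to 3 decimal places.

Sxx = Σx² − (Σx)²/n = 320 − 264.5 = 55.5
Sxy = Σxy − (Σx)(Σy)/n = 1822 − 2415 = -593
b = Sxy/Sxx = -593/55.5 = -10.684685
a = ȳ − b·x̄ = 52.5 − (-10.684685)·5.75 = 113.936937
Set a + b·x = 76.2: x = (76.2 − 113.936937) / (-10.684685) = 3.531872

3.532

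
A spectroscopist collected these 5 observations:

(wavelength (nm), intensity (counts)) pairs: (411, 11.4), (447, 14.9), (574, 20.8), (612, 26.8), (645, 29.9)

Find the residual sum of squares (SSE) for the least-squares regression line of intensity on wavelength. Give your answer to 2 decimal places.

n = 5, Σx = 2689, Σy = 103.8, Σxy = 58972, Σx² = 1488775, Σy² = 2396.86
Sxx = Σx² − (Σx)²/n = 1488775 − 1446144.2 = 42630.8
Sxy = Σxy − (Σx)(Σy)/n = 58972 − 55823.64 = 3148.36
Syy = Σy² − (Σy)²/n = 2396.86 − 2154.888 = 241.972
b = Sxy/Sxx = 3148.36/42630.8 = 0.073852
SSE = Syy − b·Sxy = 241.972 − 0.073852·3148.36 = 9.460044

9.46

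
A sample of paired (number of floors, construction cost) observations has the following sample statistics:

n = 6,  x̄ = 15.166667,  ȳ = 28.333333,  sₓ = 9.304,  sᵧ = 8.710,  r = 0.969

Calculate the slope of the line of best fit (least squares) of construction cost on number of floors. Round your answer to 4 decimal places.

b = r · sᵧ/sₓ = 0.969 · 8.71/9.304 = 0.907136

0.9071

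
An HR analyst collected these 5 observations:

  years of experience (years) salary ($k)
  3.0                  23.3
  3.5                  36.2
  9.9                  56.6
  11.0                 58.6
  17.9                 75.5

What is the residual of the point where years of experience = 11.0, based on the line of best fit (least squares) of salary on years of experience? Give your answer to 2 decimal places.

n = 5, Σx = 45.3, Σy = 250.2, Σxy = 2752.99, Σx² = 560.67
Sxx = Σx² − (Σx)²/n = 560.67 − 410.418 = 150.252
Sxy = Σxy − (Σx)(Σy)/n = 2752.99 − 2266.812 = 486.178
b = Sxy/Sxx = 486.178/150.252 = 3.235751
a = ȳ − b·x̄ = 50.04 − 3.235751·9.06 = 20.724100
ŷ(11.0) = 20.724100 + 3.235751·11 = 56.317356
residual = y − ŷ = 58.6 − 56.317356 = 2.282644

2.28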